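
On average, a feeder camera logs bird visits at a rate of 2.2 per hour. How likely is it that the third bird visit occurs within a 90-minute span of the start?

Over the interval, μ = 2.2 × 1.5 = 3.3 (a 90-minute span = 1.5 hours).
The third arrival falls in the interval iff at least 3 events occur there: P(S_3 ≤ t) = P(N ≥ 3) = 1 − P(N ≤ 2) ≈ 0.6406.

0.6406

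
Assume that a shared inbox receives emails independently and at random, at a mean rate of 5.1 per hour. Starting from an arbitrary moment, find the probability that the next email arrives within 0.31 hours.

Inter-arrival times are exponential with rate λ = 5.1 per hour.
P(T ≤ 0.31) = 1 − e^(−λt) = 1 − e^(−5.1 × 0.31) = 1 − e^(−1.581) ≈ 0.7942.

0.7942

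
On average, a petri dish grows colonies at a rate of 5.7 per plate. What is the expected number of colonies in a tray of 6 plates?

E[N] = λt = 5.7 × 6 = 34.2 (a tray of 6 plates = 6 plates).

34.2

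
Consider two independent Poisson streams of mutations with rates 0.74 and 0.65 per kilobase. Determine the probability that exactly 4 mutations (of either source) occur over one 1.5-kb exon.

0.0979

Independent Poisson processes superpose: combined rate λ = 0.74 + 0.65 = 1.39 per kilobase.
Over the interval, μ = 1.39 × 1.5 = 2.085 (a 1.5-kb exon = 1.5 kilobases).
P(N = 4) = e^(−2.085) · 2.085^4/4! ≈ 0.0979.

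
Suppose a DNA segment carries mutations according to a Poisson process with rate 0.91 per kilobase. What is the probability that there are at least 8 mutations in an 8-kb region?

Over the interval, μ = 0.91 × 8 = 7.28 (an 8-kb region = 8 kilobases).
P(N ≥ 8) = 1 − P(N ≤ 7) = 1 − Σ_{j=0}^{7} e^(−μ) μ^j/j! ≈ 0.4429.

0.4429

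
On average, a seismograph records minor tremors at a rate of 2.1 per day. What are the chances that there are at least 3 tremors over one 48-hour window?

Over the interval, μ = 2.1 × 2 = 4.2 (a 48-hour window = 2 days).
P(N ≥ 3) = 1 − P(N ≤ 2) = 1 − Σ_{j=0}^{2} e^(−μ) μ^j/j! ≈ 0.7898.

0.7898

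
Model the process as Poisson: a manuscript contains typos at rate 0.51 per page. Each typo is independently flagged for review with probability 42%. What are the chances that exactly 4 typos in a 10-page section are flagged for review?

Thinning: the typos that are flagged for review themselves form a Poisson process with rate 0.42 × 0.51 = 0.2142 per page.
Over the interval, μ = 0.2142 × 10 = 2.142 (a 10-page section = 10 pages).
P(N = 4) = e^(−2.142) · 2.142^4/4! ≈ 0.1030.

0.1030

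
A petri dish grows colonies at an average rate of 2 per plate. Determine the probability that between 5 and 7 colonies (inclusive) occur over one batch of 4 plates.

Over the interval, μ = 2 × 4 = 8 (a batch of 4 plates = 4 plates).
P(5 ≤ N ≤ 7) = Σ_{j=5}^{7} e^(−8) · 8^j/j! ≈ 0.3533.

0.3533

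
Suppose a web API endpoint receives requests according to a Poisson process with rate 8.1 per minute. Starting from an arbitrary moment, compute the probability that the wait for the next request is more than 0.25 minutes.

0.1320

The wait for the next event is exponential with rate λ = 8.1 per minute.
P(T > 0.25) = e^(−λt) = e^(−8.1 × 0.25) = e^(−2.025) ≈ 0.1320.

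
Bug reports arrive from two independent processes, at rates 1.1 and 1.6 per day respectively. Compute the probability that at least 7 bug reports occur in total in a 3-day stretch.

0.6987

Independent Poisson processes superpose: combined rate λ = 1.1 + 1.6 = 2.7 per day.
Over the interval, μ = 2.7 × 3 = 8.1 (a 3-day stretch = 3 days).
P(N ≥ 7) = 1 − P(N ≤ 6) ≈ 0.6987.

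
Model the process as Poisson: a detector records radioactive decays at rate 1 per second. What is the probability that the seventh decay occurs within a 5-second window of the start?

0.2378

Over the interval, μ = 1 × 5 = 5 (a 5-second window = 5 seconds).
The seventh arrival falls in the interval iff at least 7 events occur there: P(S_7 ≤ t) = P(N ≥ 7) = 1 − P(N ≤ 6) ≈ 0.2378.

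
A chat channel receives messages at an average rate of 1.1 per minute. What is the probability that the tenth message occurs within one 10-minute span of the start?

Over the interval, μ = 1.1 × 10 = 11 (a 10-minute span = 10 minutes).
The tenth arrival falls in the interval iff at least 10 events occur there: P(S_10 ≤ t) = P(N ≥ 10) = 1 − P(N ≤ 9) ≈ 0.6595.

0.6595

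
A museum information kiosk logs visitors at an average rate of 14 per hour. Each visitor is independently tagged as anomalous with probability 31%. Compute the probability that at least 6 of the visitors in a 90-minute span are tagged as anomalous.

Thinning: the visitors that are tagged as anomalous themselves form a Poisson process with rate 0.31 × 14 = 4.34 per hour.
Over the interval, μ = 4.34 × 1.5 = 6.51 (a 90-minute span = 1.5 hours).
P(N ≥ 6) = 1 − P(N ≤ 5) ≈ 0.6324.

0.6324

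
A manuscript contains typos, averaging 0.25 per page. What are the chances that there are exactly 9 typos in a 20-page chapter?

0.0363

Over the interval, μ = 0.25 × 20 = 5 (a 20-page chapter = 20 pages).
P(N = 9) = e^(−μ) μ^9/9! = e^(−5) · 5^9/362880 ≈ 0.0363.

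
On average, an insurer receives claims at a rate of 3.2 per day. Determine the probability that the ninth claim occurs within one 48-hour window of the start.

0.1967

Over the interval, μ = 3.2 × 2 = 6.4 (a 48-hour window = 2 days).
The ninth arrival falls in the interval iff at least 9 events occur there: P(S_9 ≤ t) = P(N ≥ 9) = 1 − P(N ≤ 8) ≈ 0.1967.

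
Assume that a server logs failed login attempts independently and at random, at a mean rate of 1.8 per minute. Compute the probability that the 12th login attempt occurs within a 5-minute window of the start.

Over the interval, μ = 1.8 × 5 = 9 (a 5-minute window = 5 minutes).
The 12th arrival falls in the interval iff at least 12 events occur there: P(S_12 ≤ t) = P(N ≥ 12) = 1 − P(N ≤ 11) ≈ 0.1970.

0.1970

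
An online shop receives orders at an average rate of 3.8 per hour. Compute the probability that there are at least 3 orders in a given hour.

0.7311

With mean μ = 3.8 per hour,
P(N ≥ 3) = 1 − P(N ≤ 2) = 1 − Σ_{j=0}^{2} e^(−μ) μ^j/j! ≈ 0.7311.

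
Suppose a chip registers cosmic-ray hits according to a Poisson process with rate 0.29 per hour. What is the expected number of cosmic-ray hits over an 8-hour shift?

2.32

E[N] = λt = 0.29 × 8 = 2.32 (an 8-hour shift = 8 hours).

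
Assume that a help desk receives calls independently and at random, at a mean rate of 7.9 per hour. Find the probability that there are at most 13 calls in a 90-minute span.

Over the interval, μ = 7.9 × 1.5 = 11.85 (a 90-minute span = 1.5 hours).
P(N ≤ 13) = Σ_{j=0}^{13} e^(−μ) μ^j/j! ≈ 0.6973.

0.6973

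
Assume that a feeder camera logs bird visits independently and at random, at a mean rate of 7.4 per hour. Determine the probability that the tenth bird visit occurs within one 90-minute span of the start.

Over the interval, μ = 7.4 × 1.5 = 11.1 (a 90-minute span = 1.5 hours).
The tenth arrival falls in the interval iff at least 10 events occur there: P(S_10 ≤ t) = P(N ≥ 10) = 1 − P(N ≤ 9) ≈ 0.6702.

0.6702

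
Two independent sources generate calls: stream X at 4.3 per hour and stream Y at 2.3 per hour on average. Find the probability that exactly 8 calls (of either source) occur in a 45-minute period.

Independent Poisson processes superpose: combined rate λ = 4.3 + 2.3 = 6.6 per hour.
Over the interval, μ = 6.6 × 0.75 = 4.95 (a 45-minute period = 0.75 hours).
P(N = 8) = e^(−4.95) · 4.95^8/8! ≈ 0.0633.

0.0633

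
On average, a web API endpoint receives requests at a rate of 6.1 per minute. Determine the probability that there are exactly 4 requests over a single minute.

With mean μ = 6.1 per minute,
P(N = 4) = e^(−μ) μ^4/4! = e^(−6.1) · 6.1^4/24 ≈ 0.1294.

0.1294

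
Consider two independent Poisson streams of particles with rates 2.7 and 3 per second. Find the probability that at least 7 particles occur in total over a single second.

0.3456

Independent Poisson processes superpose: combined rate λ = 2.7 + 3 = 5.7 per second.
So μ = 5.7.
P(N ≥ 7) = 1 − P(N ≤ 6) ≈ 0.3456.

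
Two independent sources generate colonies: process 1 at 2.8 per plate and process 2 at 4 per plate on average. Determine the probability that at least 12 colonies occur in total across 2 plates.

0.7048

Independent Poisson processes superpose: combined rate λ = 2.8 + 4 = 6.8 per plate.
Over the interval, μ = 6.8 × 2 = 13.6 (2 plates).
P(N ≥ 12) = 1 − P(N ≤ 11) ≈ 0.7048.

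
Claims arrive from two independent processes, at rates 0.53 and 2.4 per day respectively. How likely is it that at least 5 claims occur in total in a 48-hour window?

0.6958

Independent Poisson processes superpose: combined rate λ = 0.53 + 2.4 = 2.93 per day.
Over the interval, μ = 2.93 × 2 = 5.86 (a 48-hour window = 2 days).
P(N ≥ 5) = 1 − P(N ≤ 4) ≈ 0.6958.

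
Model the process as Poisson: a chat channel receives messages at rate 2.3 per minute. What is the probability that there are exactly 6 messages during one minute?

0.0206

With mean μ = 2.3 per minute,
P(N = 6) = e^(−μ) μ^6/6! = e^(−2.3) · 2.3^6/720 ≈ 0.0206.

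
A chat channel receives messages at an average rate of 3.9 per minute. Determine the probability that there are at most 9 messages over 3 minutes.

0.2696

Over the interval, μ = 3.9 × 3 = 11.7 (3 minutes).
P(N ≤ 9) = Σ_{j=0}^{9} e^(−μ) μ^j/j! ≈ 0.2696.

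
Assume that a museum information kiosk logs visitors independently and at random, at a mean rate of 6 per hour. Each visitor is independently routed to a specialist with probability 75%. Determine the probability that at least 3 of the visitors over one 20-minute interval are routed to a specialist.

Thinning: the visitors that are routed to a specialist themselves form a Poisson process with rate 0.75 × 6 = 4.5 per hour.
Over the interval, μ = 4.5 × 1/3 = 1.5 (a 20-minute interval = 1/3 hours).
P(N ≥ 3) = 1 − P(N ≤ 2) ≈ 0.1912.

0.1912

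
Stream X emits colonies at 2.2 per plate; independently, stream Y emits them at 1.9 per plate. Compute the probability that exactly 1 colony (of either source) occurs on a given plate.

0.0679

Independent Poisson processes superpose: combined rate λ = 2.2 + 1.9 = 4.1 per plate.
So μ = 4.1.
P(N = 1) = e^(−4.1) · 4.1^1/1! ≈ 0.0679.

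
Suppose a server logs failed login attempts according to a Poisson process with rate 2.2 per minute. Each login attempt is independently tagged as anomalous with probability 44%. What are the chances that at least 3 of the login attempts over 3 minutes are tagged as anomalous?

Thinning: the login attempts that are tagged as anomalous themselves form a Poisson process with rate 0.44 × 2.2 = 0.968 per minute.
Over the interval, μ = 0.968 × 3 = 2.904 (3 minutes).
P(N ≥ 3) = 1 − P(N ≤ 2) ≈ 0.5550.

0.5550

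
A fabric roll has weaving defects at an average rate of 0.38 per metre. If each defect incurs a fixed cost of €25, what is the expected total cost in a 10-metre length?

E[N] = 0.38 × 10 = 3.8 (a 10-metre length = 10 metres); E[cost] = 3.8 × €25 = €95.

€95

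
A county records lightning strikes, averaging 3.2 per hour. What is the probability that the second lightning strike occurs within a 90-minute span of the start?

Over the interval, μ = 3.2 × 1.5 = 4.8 (a 90-minute span = 1.5 hours).
The second arrival falls in the interval iff at least 2 events occur there: P(S_2 ≤ t) = P(N ≥ 2) = 1 − P(N ≤ 1) ≈ 0.9523.

0.9523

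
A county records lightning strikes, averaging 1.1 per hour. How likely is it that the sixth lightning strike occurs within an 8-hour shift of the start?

0.8716

Over the interval, μ = 1.1 × 8 = 8.8 (an 8-hour shift = 8 hours).
The sixth arrival falls in the interval iff at least 6 events occur there: P(S_6 ≤ t) = P(N ≥ 6) = 1 − P(N ≤ 5) ≈ 0.8716.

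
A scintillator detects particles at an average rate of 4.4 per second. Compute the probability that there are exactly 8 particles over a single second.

0.0428

With mean μ = 4.4 per second,
P(N = 8) = e^(−μ) μ^8/8! = e^(−4.4) · 4.4^8/40320 ≈ 0.0428.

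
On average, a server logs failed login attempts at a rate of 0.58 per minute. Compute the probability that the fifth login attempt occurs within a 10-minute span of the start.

0.6873

Over the interval, μ = 0.58 × 10 = 5.8 (a 10-minute span = 10 minutes).
The fifth arrival falls in the interval iff at least 5 events occur there: P(S_5 ≤ t) = P(N ≥ 5) = 1 − P(N ≤ 4) ≈ 0.6873.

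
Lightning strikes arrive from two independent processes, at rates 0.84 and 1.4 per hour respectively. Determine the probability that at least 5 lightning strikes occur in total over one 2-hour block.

Independent Poisson processes superpose: combined rate λ = 0.84 + 1.4 = 2.24 per hour.
Over the interval, μ = 2.24 × 2 = 4.48 (a 2-hour block = 2 hours).
P(N ≥ 5) = 1 − P(N ≤ 4) ≈ 0.4641.

0.4641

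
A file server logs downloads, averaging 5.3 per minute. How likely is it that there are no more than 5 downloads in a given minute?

With mean μ = 5.3 per minute,
P(N ≤ 5) = Σ_{j=0}^{5} e^(−μ) μ^j/j! ≈ 0.5635.

0.5635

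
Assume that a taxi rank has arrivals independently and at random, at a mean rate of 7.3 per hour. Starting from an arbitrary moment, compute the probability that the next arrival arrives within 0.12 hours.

Inter-arrival times are exponential with rate λ = 7.3 per hour.
P(T ≤ 0.12) = 1 − e^(−λt) = 1 − e^(−7.3 × 0.12) = 1 − e^(−0.876) ≈ 0.5836.

0.5836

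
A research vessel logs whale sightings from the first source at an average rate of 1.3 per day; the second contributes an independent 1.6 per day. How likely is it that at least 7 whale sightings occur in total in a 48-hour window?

0.3616

Independent Poisson processes superpose: combined rate λ = 1.3 + 1.6 = 2.9 per day.
Over the interval, μ = 2.9 × 2 = 5.8 (a 48-hour window = 2 days).
P(N ≥ 7) = 1 − P(N ≤ 6) ≈ 0.3616.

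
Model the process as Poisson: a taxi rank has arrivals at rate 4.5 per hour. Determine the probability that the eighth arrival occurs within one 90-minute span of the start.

0.3641

Over the interval, μ = 4.5 × 1.5 = 6.75 (a 90-minute span = 1.5 hours).
The eighth arrival falls in the interval iff at least 8 events occur there: P(S_8 ≤ t) = P(N ≥ 8) = 1 − P(N ≤ 7) ≈ 0.3641.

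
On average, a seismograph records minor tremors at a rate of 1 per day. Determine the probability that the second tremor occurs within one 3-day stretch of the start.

Over the interval, μ = 1 × 3 = 3 (a 3-day stretch = 3 days).
The second arrival falls in the interval iff at least 2 events occur there: P(S_2 ≤ t) = P(N ≥ 2) = 1 − P(N ≤ 1) ≈ 0.8009.

0.8009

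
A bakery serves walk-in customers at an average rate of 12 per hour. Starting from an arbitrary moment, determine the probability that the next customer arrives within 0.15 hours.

Inter-arrival times are exponential with rate λ = 12 per hour.
P(T ≤ 0.15) = 1 − e^(−λt) = 1 − e^(−12 × 0.15) = 1 − e^(−1.8) ≈ 0.8347.

0.8347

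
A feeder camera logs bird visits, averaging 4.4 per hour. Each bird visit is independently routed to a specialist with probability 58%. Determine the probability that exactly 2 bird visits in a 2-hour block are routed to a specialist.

Thinning: the bird visits that are routed to a specialist themselves form a Poisson process with rate 0.58 × 4.4 = 2.552 per hour.
Over the interval, μ = 2.552 × 2 = 5.104 (a 2-hour block = 2 hours).
P(N = 2) = e^(−5.104) · 5.104^2/2! ≈ 0.0791.

0.0791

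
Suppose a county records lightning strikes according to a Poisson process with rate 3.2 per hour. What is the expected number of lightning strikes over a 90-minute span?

4.8

E[N] = λt = 3.2 × 1.5 = 4.8 (a 90-minute span = 1.5 hours).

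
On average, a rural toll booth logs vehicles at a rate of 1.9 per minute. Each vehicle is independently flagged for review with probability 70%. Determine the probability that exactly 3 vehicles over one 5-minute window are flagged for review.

0.0634

Thinning: the vehicles that are flagged for review themselves form a Poisson process with rate 0.7 × 1.9 = 1.33 per minute.
Over the interval, μ = 1.33 × 5 = 6.65 (a 5-minute window = 5 minutes).
P(N = 3) = e^(−6.65) · 6.65^3/3! ≈ 0.0634.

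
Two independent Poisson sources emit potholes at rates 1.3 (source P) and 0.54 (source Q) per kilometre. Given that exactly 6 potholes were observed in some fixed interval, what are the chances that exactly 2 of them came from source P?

Given the total, each event is independently from source P with probability p = λ_P/(λ_P+λ_Q) = 1.3/1.84 ≈ 0.7065.
So K ~ Binomial(6, 1.3/1.84): P(K = 2) = C(6,2) · (1.3/1.84)^2 · (0.54/1.84)^4 ≈ 0.0555.

0.0555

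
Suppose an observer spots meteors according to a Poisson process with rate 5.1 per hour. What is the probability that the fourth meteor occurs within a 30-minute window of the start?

0.2532

Over the interval, μ = 5.1 × 0.5 = 2.55 (a 30-minute window = 0.5 hours).
The fourth arrival falls in the interval iff at least 4 events occur there: P(S_4 ≤ t) = P(N ≥ 4) = 1 − P(N ≤ 3) ≈ 0.2532.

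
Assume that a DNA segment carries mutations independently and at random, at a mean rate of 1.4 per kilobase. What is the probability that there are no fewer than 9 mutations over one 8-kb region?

0.7853

Over the interval, μ = 1.4 × 8 = 11.2 (an 8-kb region = 8 kilobases).
P(N ≥ 9) = 1 − P(N ≤ 8) = 1 − Σ_{j=0}^{8} e^(−μ) μ^j/j! ≈ 0.7853.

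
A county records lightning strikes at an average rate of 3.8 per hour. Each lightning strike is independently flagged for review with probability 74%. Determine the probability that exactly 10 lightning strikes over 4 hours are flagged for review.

0.1164

Thinning: the lightning strikes that are flagged for review themselves form a Poisson process with rate 0.74 × 3.8 = 2.812 per hour.
Over the interval, μ = 2.812 × 4 = 11.248 (4 hours).
P(N = 10) = e^(−11.248) · 11.248^10/10! ≈ 0.1164.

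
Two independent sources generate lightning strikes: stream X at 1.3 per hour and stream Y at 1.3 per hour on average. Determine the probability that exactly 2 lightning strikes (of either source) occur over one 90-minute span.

0.1539

Independent Poisson processes superpose: combined rate λ = 1.3 + 1.3 = 2.6 per hour.
Over the interval, μ = 2.6 × 1.5 = 3.9 (a 90-minute span = 1.5 hours).
P(N = 2) = e^(−3.9) · 3.9^2/2! ≈ 0.1539.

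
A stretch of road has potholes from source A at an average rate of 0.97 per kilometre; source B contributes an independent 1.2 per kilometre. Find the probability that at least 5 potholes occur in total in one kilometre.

0.0693

Independent Poisson processes superpose: combined rate λ = 0.97 + 1.2 = 2.17 per kilometre.
So μ = 2.17.
P(N ≥ 5) = 1 − P(N ≤ 4) ≈ 0.0693.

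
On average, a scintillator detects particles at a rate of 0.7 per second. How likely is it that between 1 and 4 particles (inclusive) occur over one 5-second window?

0.6952

Over the interval, μ = 0.7 × 5 = 3.5 (a 5-second window = 5 seconds).
P(1 ≤ N ≤ 4) = Σ_{j=1}^{4} e^(−3.5) · 3.5^j/j! ≈ 0.6952.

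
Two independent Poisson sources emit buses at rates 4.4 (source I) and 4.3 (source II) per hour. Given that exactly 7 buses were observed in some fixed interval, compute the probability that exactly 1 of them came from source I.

0.0516

Given the total, each event is independently from source I with probability p = λ_I/(λ_I+λ_II) = 4.4/8.7 ≈ 0.5057.
So K ~ Binomial(7, 4.4/8.7): P(K = 1) = C(7,1) · (4.4/8.7)^1 · (4.3/8.7)^6 ≈ 0.0516.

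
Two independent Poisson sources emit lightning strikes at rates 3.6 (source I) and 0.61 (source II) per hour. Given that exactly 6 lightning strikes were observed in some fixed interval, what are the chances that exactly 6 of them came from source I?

Given the total, each event is independently from source I with probability p = λ_I/(λ_I+λ_II) = 3.6/4.21 ≈ 0.8551.
So K ~ Binomial(6, 3.6/4.21): P(K = 6) = C(6,6) · (3.6/4.21)^6 · (0.61/4.21)^0 ≈ 0.3910.

0.3910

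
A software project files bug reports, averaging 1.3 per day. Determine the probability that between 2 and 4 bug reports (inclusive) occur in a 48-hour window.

0.6100

Over the interval, μ = 1.3 × 2 = 2.6 (a 48-hour window = 2 days).
P(2 ≤ N ≤ 4) = Σ_{j=2}^{4} e^(−2.6) · 2.6^j/j! ≈ 0.6100.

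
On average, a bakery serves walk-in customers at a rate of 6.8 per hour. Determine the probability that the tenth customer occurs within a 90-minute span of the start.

Over the interval, μ = 6.8 × 1.5 = 10.2 (a 90-minute span = 1.5 hours).
The tenth arrival falls in the interval iff at least 10 events occur there: P(S_10 ≤ t) = P(N ≥ 10) = 1 − P(N ≤ 9) ≈ 0.5668.

0.5668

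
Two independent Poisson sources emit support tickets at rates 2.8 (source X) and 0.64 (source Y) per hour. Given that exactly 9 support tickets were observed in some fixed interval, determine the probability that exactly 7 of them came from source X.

Given the total, each event is independently from source X with probability p = λ_X/(λ_X+λ_Y) = 2.8/3.44 ≈ 0.8140.
So K ~ Binomial(9, 2.8/3.44): P(K = 7) = C(9,7) · (2.8/3.44)^7 · (0.64/3.44)^2 ≈ 0.2949.

0.2949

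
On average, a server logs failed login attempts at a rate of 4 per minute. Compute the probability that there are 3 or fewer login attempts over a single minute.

With mean μ = 4 per minute,
P(N ≤ 3) = Σ_{j=0}^{3} e^(−μ) μ^j/j! ≈ 0.4335.

0.4335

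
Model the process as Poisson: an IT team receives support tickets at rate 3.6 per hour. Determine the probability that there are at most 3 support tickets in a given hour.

0.5152

With mean μ = 3.6 per hour,
P(N ≤ 3) = Σ_{j=0}^{3} e^(−μ) μ^j/j! ≈ 0.5152.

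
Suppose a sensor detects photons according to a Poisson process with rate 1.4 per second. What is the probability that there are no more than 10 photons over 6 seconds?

Over the interval, μ = 1.4 × 6 = 8.4 (6 seconds).
P(N ≤ 10) = Σ_{j=0}^{10} e^(−μ) μ^j/j! ≈ 0.7743.

0.7743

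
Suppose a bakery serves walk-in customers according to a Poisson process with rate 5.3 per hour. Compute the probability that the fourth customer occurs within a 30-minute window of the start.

Over the interval, μ = 5.3 × 0.5 = 2.65 (a 30-minute window = 0.5 hours).
The fourth arrival falls in the interval iff at least 4 events occur there: P(S_4 ≤ t) = P(N ≥ 4) = 1 − P(N ≤ 3) ≈ 0.2749.

0.2749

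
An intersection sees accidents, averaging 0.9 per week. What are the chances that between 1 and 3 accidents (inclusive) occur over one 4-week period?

0.4879

Over the interval, μ = 0.9 × 4 = 3.6 (a 4-week period = 4 weeks).
P(1 ≤ N ≤ 3) = Σ_{j=1}^{3} e^(−3.6) · 3.6^j/j! ≈ 0.4879.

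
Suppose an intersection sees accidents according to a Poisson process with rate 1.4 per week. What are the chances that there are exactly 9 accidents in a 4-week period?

0.0552

Over the interval, μ = 1.4 × 4 = 5.6 (a 4-week period = 4 weeks).
P(N = 9) = e^(−μ) μ^9/9! = e^(−5.6) · 5.6^9/362880 ≈ 0.0552.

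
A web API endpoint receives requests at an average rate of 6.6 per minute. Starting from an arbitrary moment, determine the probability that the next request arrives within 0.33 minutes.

Inter-arrival times are exponential with rate λ = 6.6 per minute.
P(T ≤ 0.33) = 1 − e^(−λt) = 1 − e^(−6.6 × 0.33) = 1 − e^(−2.178) ≈ 0.8867.

0.8867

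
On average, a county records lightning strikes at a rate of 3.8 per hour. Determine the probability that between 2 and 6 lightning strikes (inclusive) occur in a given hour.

With mean μ = 3.8 per hour,
P(2 ≤ N ≤ 6) = Σ_{j=2}^{6} e^(−3.8) · 3.8^j/j! ≈ 0.8017.

0.8017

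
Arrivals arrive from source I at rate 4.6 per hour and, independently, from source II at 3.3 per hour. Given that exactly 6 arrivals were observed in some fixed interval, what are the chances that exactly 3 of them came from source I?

Given the total, each event is independently from source I with probability p = λ_I/(λ_I+λ_II) = 4.6/7.9 ≈ 0.5823.
So K ~ Binomial(6, 4.6/7.9): P(K = 3) = C(6,3) · (4.6/7.9)^3 · (3.3/7.9)^3 ≈ 0.2878.

0.2878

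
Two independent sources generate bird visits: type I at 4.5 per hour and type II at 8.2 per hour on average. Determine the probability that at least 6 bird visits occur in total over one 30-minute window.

0.6088

Independent Poisson processes superpose: combined rate λ = 4.5 + 8.2 = 12.7 per hour.
Over the interval, μ = 12.7 × 0.5 = 6.35 (a 30-minute window = 0.5 hours).
P(N ≥ 6) = 1 − P(N ≤ 5) ≈ 0.6088.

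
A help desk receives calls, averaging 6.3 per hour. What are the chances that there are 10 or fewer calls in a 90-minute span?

Over the interval, μ = 6.3 × 1.5 = 9.45 (a 90-minute span = 1.5 hours).
P(N ≤ 10) = Σ_{j=0}^{10} e^(−μ) μ^j/j! ≈ 0.6515.

0.6515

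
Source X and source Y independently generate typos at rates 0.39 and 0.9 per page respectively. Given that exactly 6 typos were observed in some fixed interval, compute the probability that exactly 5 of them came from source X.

Given the total, each event is independently from source X with probability p = λ_X/(λ_X+λ_Y) = 0.39/1.29 ≈ 0.3023.
So K ~ Binomial(6, 0.39/1.29): P(K = 5) = C(6,5) · (0.39/1.29)^5 · (0.9/1.29)^1 ≈ 0.0106.

0.0106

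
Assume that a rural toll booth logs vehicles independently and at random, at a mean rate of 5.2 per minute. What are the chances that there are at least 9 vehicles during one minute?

0.0819

With mean μ = 5.2 per minute,
P(N ≥ 9) = 1 − P(N ≤ 8) = 1 − Σ_{j=0}^{8} e^(−μ) μ^j/j! ≈ 0.0819.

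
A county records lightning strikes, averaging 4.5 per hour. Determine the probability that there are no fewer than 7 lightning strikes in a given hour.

0.1689

With mean μ = 4.5 per hour,
P(N ≥ 7) = 1 − P(N ≤ 6) = 1 − Σ_{j=0}^{6} e^(−μ) μ^j/j! ≈ 0.1689.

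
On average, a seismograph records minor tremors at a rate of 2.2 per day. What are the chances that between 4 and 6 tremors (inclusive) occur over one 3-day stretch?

Over the interval, μ = 2.2 × 3 = 6.6 (a 3-day stretch = 3 days).
P(4 ≤ N ≤ 6) = Σ_{j=4}^{6} e^(−6.6) · 6.6^j/j! ≈ 0.4057.

0.4057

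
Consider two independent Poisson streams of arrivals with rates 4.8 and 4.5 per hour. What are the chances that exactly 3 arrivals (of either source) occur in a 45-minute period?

Independent Poisson processes superpose: combined rate λ = 4.8 + 4.5 = 9.3 per hour.
Over the interval, μ = 9.3 × 0.75 = 6.975 (a 45-minute period = 0.75 hours).
P(N = 3) = e^(−6.975) · 6.975^3/3! ≈ 0.0529.

0.0529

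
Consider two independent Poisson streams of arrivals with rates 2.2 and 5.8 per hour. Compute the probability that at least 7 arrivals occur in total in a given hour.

Independent Poisson processes superpose: combined rate λ = 2.2 + 5.8 = 8 per hour.
So μ = 8.
P(N ≥ 7) = 1 − P(N ≤ 6) ≈ 0.6866.

0.6866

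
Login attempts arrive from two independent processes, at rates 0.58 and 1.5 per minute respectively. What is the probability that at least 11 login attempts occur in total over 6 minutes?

0.7010

Independent Poisson processes superpose: combined rate λ = 0.58 + 1.5 = 2.08 per minute.
Over the interval, μ = 2.08 × 6 = 12.48 (6 minutes).
P(N ≥ 11) = 1 − P(N ≤ 10) ≈ 0.7010.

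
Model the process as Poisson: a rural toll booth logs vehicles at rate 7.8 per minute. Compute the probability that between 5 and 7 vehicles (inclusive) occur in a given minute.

With mean μ = 7.8 per minute,
P(5 ≤ N ≤ 7) = Σ_{j=5}^{7} e^(−7.8) · 7.8^j/j! ≈ 0.3695.

0.3695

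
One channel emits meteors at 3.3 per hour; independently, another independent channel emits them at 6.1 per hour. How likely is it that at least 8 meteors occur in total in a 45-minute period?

Independent Poisson processes superpose: combined rate λ = 3.3 + 6.1 = 9.4 per hour.
Over the interval, μ = 9.4 × 0.75 = 7.05 (a 45-minute period = 0.75 hours).
P(N ≥ 8) = 1 − P(N ≤ 7) ≈ 0.4087.

0.4087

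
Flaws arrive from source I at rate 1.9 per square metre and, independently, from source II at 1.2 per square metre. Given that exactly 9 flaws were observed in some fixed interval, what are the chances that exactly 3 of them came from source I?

0.0651

Given the total, each event is independently from source I with probability p = λ_I/(λ_I+λ_II) = 1.9/3.1 ≈ 0.6129.
So K ~ Binomial(9, 1.9/3.1): P(K = 3) = C(9,3) · (1.9/3.1)^3 · (1.2/3.1)^6 ≈ 0.0651.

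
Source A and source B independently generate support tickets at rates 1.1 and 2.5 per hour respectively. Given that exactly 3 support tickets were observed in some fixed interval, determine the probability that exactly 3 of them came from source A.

0.0285

Given the total, each event is independently from source A with probability p = λ_A/(λ_A+λ_B) = 1.1/3.6 ≈ 0.3056.
So K ~ Binomial(3, 1.1/3.6): P(K = 3) = C(3,3) · (1.1/3.6)^3 · (2.5/3.6)^0 ≈ 0.0285.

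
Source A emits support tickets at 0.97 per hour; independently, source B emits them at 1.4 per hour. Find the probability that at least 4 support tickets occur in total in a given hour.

Independent Poisson processes superpose: combined rate λ = 0.97 + 1.4 = 2.37 per hour.
So μ = 2.37.
P(N ≥ 4) = 1 − P(N ≤ 3) ≈ 0.2150.

0.2150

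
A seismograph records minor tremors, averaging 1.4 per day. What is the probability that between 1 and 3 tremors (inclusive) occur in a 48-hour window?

Over the interval, μ = 1.4 × 2 = 2.8 (a 48-hour window = 2 days).
P(1 ≤ N ≤ 3) = Σ_{j=1}^{3} e^(−2.8) · 2.8^j/j! ≈ 0.6311.

0.6311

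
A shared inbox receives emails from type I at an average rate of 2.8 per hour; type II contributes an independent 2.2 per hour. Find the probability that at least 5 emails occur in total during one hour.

Independent Poisson processes superpose: combined rate λ = 2.8 + 2.2 = 5 per hour.
So μ = 5.
P(N ≥ 5) = 1 − P(N ≤ 4) ≈ 0.5595.

0.5595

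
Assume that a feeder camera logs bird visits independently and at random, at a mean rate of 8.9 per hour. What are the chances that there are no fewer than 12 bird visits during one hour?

0.1874

With mean μ = 8.9 per hour,
P(N ≥ 12) = 1 − P(N ≤ 11) = 1 − Σ_{j=0}^{11} e^(−μ) μ^j/j! ≈ 0.1874.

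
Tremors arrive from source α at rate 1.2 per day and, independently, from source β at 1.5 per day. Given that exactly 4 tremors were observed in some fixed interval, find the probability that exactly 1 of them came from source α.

Given the total, each event is independently from source α with probability p = λ_α/(λ_α+λ_β) = 1.2/2.7 ≈ 0.4444.
So K ~ Binomial(4, 1.2/2.7): P(K = 1) = C(4,1) · (1.2/2.7)^1 · (1.5/2.7)^3 ≈ 0.3048.

0.3048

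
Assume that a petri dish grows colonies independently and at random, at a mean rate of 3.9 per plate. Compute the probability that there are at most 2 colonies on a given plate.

With mean μ = 3.9 per plate,
P(N ≤ 2) = Σ_{j=0}^{2} e^(−μ) μ^j/j! ≈ 0.2531.

0.2531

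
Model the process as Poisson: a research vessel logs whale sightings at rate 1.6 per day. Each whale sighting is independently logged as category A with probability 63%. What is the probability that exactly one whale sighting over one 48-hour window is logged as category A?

Thinning: the whale sightings that are logged as category A themselves form a Poisson process with rate 0.63 × 1.6 = 1.008 per day.
Over the interval, μ = 1.008 × 2 = 2.016 (a 48-hour window = 2 days).
P(N = 1) = e^(−2.016) · 2.016^1/1! ≈ 0.2685.

0.2685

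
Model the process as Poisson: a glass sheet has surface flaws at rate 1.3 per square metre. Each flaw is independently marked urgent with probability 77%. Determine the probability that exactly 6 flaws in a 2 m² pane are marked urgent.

Thinning: the flaws that are marked urgent themselves form a Poisson process with rate 0.77 × 1.3 = 1.001 per square metre.
Over the interval, μ = 1.001 × 2 = 2.002 (a 2 m² pane = 2 square metres).
P(N = 6) = e^(−2.002) · 2.002^6/6! ≈ 0.0121.

0.0121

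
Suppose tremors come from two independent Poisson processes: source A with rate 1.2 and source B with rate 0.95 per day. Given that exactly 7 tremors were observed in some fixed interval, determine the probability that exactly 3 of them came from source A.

Given the total, each event is independently from source A with probability p = λ_A/(λ_A+λ_B) = 1.2/2.15 ≈ 0.5581.
So K ~ Binomial(7, 1.2/2.15): P(K = 3) = C(7,3) · (1.2/2.15)^3 · (0.95/2.15)^4 ≈ 0.2320.

0.2320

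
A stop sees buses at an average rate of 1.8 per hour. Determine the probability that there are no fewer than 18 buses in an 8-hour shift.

0.2025

Over the interval, μ = 1.8 × 8 = 14.4 (an 8-hour shift = 8 hours).
P(N ≥ 18) = 1 − P(N ≤ 17) = 1 − Σ_{j=0}^{17} e^(−μ) μ^j/j! ≈ 0.2025.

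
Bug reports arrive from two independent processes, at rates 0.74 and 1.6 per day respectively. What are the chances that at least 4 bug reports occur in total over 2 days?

Independent Poisson processes superpose: combined rate λ = 0.74 + 1.6 = 2.34 per day.
Over the interval, μ = 2.34 × 2 = 4.68 (2 days).
P(N ≥ 4) = 1 − P(N ≤ 3) ≈ 0.6872.

0.6872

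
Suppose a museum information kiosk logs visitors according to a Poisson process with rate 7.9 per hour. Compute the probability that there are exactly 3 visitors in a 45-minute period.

Over the interval, μ = 7.9 × 0.75 = 5.925 (a 45-minute period = 0.75 hours).
P(N = 3) = e^(−μ) μ^3/3! = e^(−5.925) · 5.925^3/6 ≈ 0.0926.

0.0926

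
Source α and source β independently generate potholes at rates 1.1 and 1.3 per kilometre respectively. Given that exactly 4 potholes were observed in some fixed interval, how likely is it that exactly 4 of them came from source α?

0.0441

Given the total, each event is independently from source α with probability p = λ_α/(λ_α+λ_β) = 1.1/2.4 ≈ 0.4583.
So K ~ Binomial(4, 1.1/2.4): P(K = 4) = C(4,4) · (1.1/2.4)^4 · (1.3/2.4)^0 ≈ 0.0441.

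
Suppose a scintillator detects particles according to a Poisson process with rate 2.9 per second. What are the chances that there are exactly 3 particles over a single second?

With mean μ = 2.9 per second,
P(N = 3) = e^(−μ) μ^3/3! = e^(−2.9) · 2.9^3/6 ≈ 0.2237.

0.2237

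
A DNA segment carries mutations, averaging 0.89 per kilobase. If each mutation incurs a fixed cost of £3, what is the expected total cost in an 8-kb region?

E[N] = 0.89 × 8 = 7.12 (an 8-kb region = 8 kilobases); E[cost] = 7.12 × £3 = £21.36.

£21.36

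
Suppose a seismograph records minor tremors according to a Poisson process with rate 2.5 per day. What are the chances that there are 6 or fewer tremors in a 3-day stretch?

0.3782

Over the interval, μ = 2.5 × 3 = 7.5 (a 3-day stretch = 3 days).
P(N ≤ 6) = Σ_{j=0}^{6} e^(−μ) μ^j/j! ≈ 0.3782.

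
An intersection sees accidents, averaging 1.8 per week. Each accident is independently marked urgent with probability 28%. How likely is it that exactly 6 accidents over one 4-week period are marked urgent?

0.0124

Thinning: the accidents that are marked urgent themselves form a Poisson process with rate 0.28 × 1.8 = 0.504 per week.
Over the interval, μ = 0.504 × 4 = 2.016 (a 4-week period = 4 weeks).
P(N = 6) = e^(−2.016) · 2.016^6/6! ≈ 0.0124.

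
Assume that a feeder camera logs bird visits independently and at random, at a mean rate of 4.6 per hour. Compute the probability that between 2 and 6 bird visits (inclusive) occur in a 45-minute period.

0.7972

Over the interval, μ = 4.6 × 0.75 = 3.45 (a 45-minute period = 0.75 hours).
P(2 ≤ N ≤ 6) = Σ_{j=2}^{6} e^(−3.45) · 3.45^j/j! ≈ 0.7972.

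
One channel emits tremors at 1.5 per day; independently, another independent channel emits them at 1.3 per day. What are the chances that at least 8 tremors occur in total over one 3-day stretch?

0.6013

Independent Poisson processes superpose: combined rate λ = 1.5 + 1.3 = 2.8 per day.
Over the interval, μ = 2.8 × 3 = 8.4 (a 3-day stretch = 3 days).
P(N ≥ 8) = 1 − P(N ≤ 7) ≈ 0.6013.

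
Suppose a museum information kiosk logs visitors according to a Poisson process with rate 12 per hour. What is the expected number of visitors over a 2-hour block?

E[N] = λt = 12 × 2 = 24 (a 2-hour block = 2 hours).

24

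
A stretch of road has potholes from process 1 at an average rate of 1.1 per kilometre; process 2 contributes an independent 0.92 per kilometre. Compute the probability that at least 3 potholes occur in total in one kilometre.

Independent Poisson processes superpose: combined rate λ = 1.1 + 0.92 = 2.02 per kilometre.
So μ = 2.02.
P(N ≥ 3) = 1 − P(N ≤ 2) ≈ 0.3287.

0.3287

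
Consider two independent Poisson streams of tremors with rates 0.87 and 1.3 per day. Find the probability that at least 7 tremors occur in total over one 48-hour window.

Independent Poisson processes superpose: combined rate λ = 0.87 + 1.3 = 2.17 per day.
Over the interval, μ = 2.17 × 2 = 4.34 (a 48-hour window = 2 days).
P(N ≥ 7) = 1 − P(N ≤ 6) ≈ 0.1490.

0.1490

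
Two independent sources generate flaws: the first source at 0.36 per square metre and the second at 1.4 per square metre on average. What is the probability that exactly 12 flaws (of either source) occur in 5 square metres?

Independent Poisson processes superpose: combined rate λ = 0.36 + 1.4 = 1.76 per square metre.
Over the interval, μ = 1.76 × 5 = 8.8 (5 square metres).
P(N = 12) = e^(−8.8) · 8.8^12/12! ≈ 0.0679.

0.0679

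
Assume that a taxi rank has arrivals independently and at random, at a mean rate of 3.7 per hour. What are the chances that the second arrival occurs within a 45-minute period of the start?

Over the interval, μ = 3.7 × 0.75 = 2.775 (a 45-minute period = 0.75 hours).
The second arrival falls in the interval iff at least 2 events occur there: P(S_2 ≤ t) = P(N ≥ 2) = 1 − P(N ≤ 1) ≈ 0.7646.

0.7646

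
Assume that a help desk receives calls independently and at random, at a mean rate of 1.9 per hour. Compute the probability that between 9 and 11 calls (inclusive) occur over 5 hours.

Over the interval, μ = 1.9 × 5 = 9.5 (5 hours).
P(9 ≤ N ≤ 11) = Σ_{j=9}^{11} e^(−9.5) · 9.5^j/j! ≈ 0.3602.

0.3602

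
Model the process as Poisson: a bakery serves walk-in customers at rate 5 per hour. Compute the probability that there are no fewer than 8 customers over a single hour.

0.1334

With mean μ = 5 per hour,
P(N ≥ 8) = 1 − P(N ≤ 7) = 1 − Σ_{j=0}^{7} e^(−μ) μ^j/j! ≈ 0.1334.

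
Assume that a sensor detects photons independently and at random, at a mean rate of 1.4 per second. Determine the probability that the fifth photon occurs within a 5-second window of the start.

0.8270

Over the interval, μ = 1.4 × 5 = 7 (a 5-second window = 5 seconds).
The fifth arrival falls in the interval iff at least 5 events occur there: P(S_5 ≤ t) = P(N ≥ 5) = 1 − P(N ≤ 4) ≈ 0.8270.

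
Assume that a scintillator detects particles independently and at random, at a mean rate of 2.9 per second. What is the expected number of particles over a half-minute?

E[N] = λt = 2.9 × 30 = 87 (a half-minute = 30 seconds).

87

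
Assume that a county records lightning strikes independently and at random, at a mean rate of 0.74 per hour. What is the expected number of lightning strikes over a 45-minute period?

E[N] = λt = 0.74 × 0.75 = 0.555 (a 45-minute period = 0.75 hours).

0.555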